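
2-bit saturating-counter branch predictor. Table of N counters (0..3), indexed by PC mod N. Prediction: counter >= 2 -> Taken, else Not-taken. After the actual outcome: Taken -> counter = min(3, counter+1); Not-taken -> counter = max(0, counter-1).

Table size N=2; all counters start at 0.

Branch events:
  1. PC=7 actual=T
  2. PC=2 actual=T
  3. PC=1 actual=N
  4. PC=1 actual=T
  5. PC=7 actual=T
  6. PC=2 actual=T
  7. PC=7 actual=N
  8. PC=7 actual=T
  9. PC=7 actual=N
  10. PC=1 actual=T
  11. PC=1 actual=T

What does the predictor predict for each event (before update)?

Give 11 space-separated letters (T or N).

Answer: N N N N N N T N T N T

Derivation:
Ev 1: PC=7 idx=1 pred=N actual=T -> ctr[1]=1
Ev 2: PC=2 idx=0 pred=N actual=T -> ctr[0]=1
Ev 3: PC=1 idx=1 pred=N actual=N -> ctr[1]=0
Ev 4: PC=1 idx=1 pred=N actual=T -> ctr[1]=1
Ev 5: PC=7 idx=1 pred=N actual=T -> ctr[1]=2
Ev 6: PC=2 idx=0 pred=N actual=T -> ctr[0]=2
Ev 7: PC=7 idx=1 pred=T actual=N -> ctr[1]=1
Ev 8: PC=7 idx=1 pred=N actual=T -> ctr[1]=2
Ev 9: PC=7 idx=1 pred=T actual=N -> ctr[1]=1
Ev 10: PC=1 idx=1 pred=N actual=T -> ctr[1]=2
Ev 11: PC=1 idx=1 pred=T actual=T -> ctr[1]=3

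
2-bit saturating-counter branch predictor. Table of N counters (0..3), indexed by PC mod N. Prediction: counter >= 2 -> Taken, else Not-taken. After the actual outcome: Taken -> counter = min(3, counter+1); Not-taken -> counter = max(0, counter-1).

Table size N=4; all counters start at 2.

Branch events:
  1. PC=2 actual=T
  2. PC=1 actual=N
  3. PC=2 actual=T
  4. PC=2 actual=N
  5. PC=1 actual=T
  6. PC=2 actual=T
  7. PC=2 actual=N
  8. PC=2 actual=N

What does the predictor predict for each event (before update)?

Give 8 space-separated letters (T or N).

Answer: T T T T N T T T

Derivation:
Ev 1: PC=2 idx=2 pred=T actual=T -> ctr[2]=3
Ev 2: PC=1 idx=1 pred=T actual=N -> ctr[1]=1
Ev 3: PC=2 idx=2 pred=T actual=T -> ctr[2]=3
Ev 4: PC=2 idx=2 pred=T actual=N -> ctr[2]=2
Ev 5: PC=1 idx=1 pred=N actual=T -> ctr[1]=2
Ev 6: PC=2 idx=2 pred=T actual=T -> ctr[2]=3
Ev 7: PC=2 idx=2 pred=T actual=N -> ctr[2]=2
Ev 8: PC=2 idx=2 pred=T actual=N -> ctr[2]=1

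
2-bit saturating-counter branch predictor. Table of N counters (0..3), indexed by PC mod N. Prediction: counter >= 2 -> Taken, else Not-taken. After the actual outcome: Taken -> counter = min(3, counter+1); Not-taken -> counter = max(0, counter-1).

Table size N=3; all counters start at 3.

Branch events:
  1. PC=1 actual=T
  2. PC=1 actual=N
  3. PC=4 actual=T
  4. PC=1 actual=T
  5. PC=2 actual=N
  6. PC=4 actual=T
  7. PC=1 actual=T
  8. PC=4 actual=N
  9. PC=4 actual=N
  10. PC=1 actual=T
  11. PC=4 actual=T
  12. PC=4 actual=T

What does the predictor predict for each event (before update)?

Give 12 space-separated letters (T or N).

Answer: T T T T T T T T T N T T

Derivation:
Ev 1: PC=1 idx=1 pred=T actual=T -> ctr[1]=3
Ev 2: PC=1 idx=1 pred=T actual=N -> ctr[1]=2
Ev 3: PC=4 idx=1 pred=T actual=T -> ctr[1]=3
Ev 4: PC=1 idx=1 pred=T actual=T -> ctr[1]=3
Ev 5: PC=2 idx=2 pred=T actual=N -> ctr[2]=2
Ev 6: PC=4 idx=1 pred=T actual=T -> ctr[1]=3
Ev 7: PC=1 idx=1 pred=T actual=T -> ctr[1]=3
Ev 8: PC=4 idx=1 pred=T actual=N -> ctr[1]=2
Ev 9: PC=4 idx=1 pred=T actual=N -> ctr[1]=1
Ev 10: PC=1 idx=1 pred=N actual=T -> ctr[1]=2
Ev 11: PC=4 idx=1 pred=T actual=T -> ctr[1]=3
Ev 12: PC=4 idx=1 pred=T actual=T -> ctr[1]=3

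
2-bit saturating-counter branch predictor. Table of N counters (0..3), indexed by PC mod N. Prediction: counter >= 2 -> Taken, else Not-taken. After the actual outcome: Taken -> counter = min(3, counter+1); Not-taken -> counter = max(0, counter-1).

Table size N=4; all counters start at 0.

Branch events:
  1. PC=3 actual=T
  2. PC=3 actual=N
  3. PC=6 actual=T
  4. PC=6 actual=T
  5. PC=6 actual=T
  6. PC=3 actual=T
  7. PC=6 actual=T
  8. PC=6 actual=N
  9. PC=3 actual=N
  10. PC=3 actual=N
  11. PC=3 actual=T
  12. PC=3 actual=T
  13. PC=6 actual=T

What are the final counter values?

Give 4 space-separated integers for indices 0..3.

Ev 1: PC=3 idx=3 pred=N actual=T -> ctr[3]=1
Ev 2: PC=3 idx=3 pred=N actual=N -> ctr[3]=0
Ev 3: PC=6 idx=2 pred=N actual=T -> ctr[2]=1
Ev 4: PC=6 idx=2 pred=N actual=T -> ctr[2]=2
Ev 5: PC=6 idx=2 pred=T actual=T -> ctr[2]=3
Ev 6: PC=3 idx=3 pred=N actual=T -> ctr[3]=1
Ev 7: PC=6 idx=2 pred=T actual=T -> ctr[2]=3
Ev 8: PC=6 idx=2 pred=T actual=N -> ctr[2]=2
Ev 9: PC=3 idx=3 pred=N actual=N -> ctr[3]=0
Ev 10: PC=3 idx=3 pred=N actual=N -> ctr[3]=0
Ev 11: PC=3 idx=3 pred=N actual=T -> ctr[3]=1
Ev 12: PC=3 idx=3 pred=N actual=T -> ctr[3]=2
Ev 13: PC=6 idx=2 pred=T actual=T -> ctr[2]=3

Answer: 0 0 3 2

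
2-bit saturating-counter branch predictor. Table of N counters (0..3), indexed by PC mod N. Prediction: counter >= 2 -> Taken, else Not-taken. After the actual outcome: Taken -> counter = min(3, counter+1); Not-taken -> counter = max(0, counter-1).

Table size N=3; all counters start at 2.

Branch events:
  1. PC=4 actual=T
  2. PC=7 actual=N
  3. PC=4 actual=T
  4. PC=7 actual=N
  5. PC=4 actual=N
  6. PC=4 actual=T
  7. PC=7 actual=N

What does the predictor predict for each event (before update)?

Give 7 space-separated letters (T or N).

Answer: T T T T T N T

Derivation:
Ev 1: PC=4 idx=1 pred=T actual=T -> ctr[1]=3
Ev 2: PC=7 idx=1 pred=T actual=N -> ctr[1]=2
Ev 3: PC=4 idx=1 pred=T actual=T -> ctr[1]=3
Ev 4: PC=7 idx=1 pred=T actual=N -> ctr[1]=2
Ev 5: PC=4 idx=1 pred=T actual=N -> ctr[1]=1
Ev 6: PC=4 idx=1 pred=N actual=T -> ctr[1]=2
Ev 7: PC=7 idx=1 pred=T actual=N -> ctr[1]=1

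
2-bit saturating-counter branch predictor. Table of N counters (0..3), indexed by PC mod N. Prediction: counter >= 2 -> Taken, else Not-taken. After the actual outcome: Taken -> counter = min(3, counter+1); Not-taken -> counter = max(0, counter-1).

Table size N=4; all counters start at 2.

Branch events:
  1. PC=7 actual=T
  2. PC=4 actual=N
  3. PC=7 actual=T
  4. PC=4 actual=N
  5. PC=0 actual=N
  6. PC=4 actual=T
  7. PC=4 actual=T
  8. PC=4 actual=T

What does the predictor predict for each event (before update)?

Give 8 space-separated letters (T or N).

Ev 1: PC=7 idx=3 pred=T actual=T -> ctr[3]=3
Ev 2: PC=4 idx=0 pred=T actual=N -> ctr[0]=1
Ev 3: PC=7 idx=3 pred=T actual=T -> ctr[3]=3
Ev 4: PC=4 idx=0 pred=N actual=N -> ctr[0]=0
Ev 5: PC=0 idx=0 pred=N actual=N -> ctr[0]=0
Ev 6: PC=4 idx=0 pred=N actual=T -> ctr[0]=1
Ev 7: PC=4 idx=0 pred=N actual=T -> ctr[0]=2
Ev 8: PC=4 idx=0 pred=T actual=T -> ctr[0]=3

Answer: T T T N N N N T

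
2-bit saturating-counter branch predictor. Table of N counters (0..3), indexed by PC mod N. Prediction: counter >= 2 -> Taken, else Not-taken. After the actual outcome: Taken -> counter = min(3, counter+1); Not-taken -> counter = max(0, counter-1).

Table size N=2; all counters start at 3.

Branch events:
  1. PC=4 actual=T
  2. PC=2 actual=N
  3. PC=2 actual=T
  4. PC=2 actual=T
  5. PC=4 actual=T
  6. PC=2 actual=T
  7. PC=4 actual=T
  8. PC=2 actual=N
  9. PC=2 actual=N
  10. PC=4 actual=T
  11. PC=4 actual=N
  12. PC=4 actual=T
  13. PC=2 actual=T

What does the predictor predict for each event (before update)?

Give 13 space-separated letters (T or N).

Answer: T T T T T T T T T N T N T

Derivation:
Ev 1: PC=4 idx=0 pred=T actual=T -> ctr[0]=3
Ev 2: PC=2 idx=0 pred=T actual=N -> ctr[0]=2
Ev 3: PC=2 idx=0 pred=T actual=T -> ctr[0]=3
Ev 4: PC=2 idx=0 pred=T actual=T -> ctr[0]=3
Ev 5: PC=4 idx=0 pred=T actual=T -> ctr[0]=3
Ev 6: PC=2 idx=0 pred=T actual=T -> ctr[0]=3
Ev 7: PC=4 idx=0 pred=T actual=T -> ctr[0]=3
Ev 8: PC=2 idx=0 pred=T actual=N -> ctr[0]=2
Ev 9: PC=2 idx=0 pred=T actual=N -> ctr[0]=1
Ev 10: PC=4 idx=0 pred=N actual=T -> ctr[0]=2
Ev 11: PC=4 idx=0 pred=T actual=N -> ctr[0]=1
Ev 12: PC=4 idx=0 pred=N actual=T -> ctr[0]=2
Ev 13: PC=2 idx=0 pred=T actual=T -> ctr[0]=3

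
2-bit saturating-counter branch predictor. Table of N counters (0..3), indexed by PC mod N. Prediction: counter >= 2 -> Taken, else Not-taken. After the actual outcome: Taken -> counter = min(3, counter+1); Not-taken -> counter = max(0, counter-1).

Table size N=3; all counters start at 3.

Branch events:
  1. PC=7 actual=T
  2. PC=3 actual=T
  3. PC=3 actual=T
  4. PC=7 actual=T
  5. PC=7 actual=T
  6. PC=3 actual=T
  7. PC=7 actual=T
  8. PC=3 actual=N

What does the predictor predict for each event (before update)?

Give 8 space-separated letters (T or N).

Answer: T T T T T T T T

Derivation:
Ev 1: PC=7 idx=1 pred=T actual=T -> ctr[1]=3
Ev 2: PC=3 idx=0 pred=T actual=T -> ctr[0]=3
Ev 3: PC=3 idx=0 pred=T actual=T -> ctr[0]=3
Ev 4: PC=7 idx=1 pred=T actual=T -> ctr[1]=3
Ev 5: PC=7 idx=1 pred=T actual=T -> ctr[1]=3
Ev 6: PC=3 idx=0 pred=T actual=T -> ctr[0]=3
Ev 7: PC=7 idx=1 pred=T actual=T -> ctr[1]=3
Ev 8: PC=3 idx=0 pred=T actual=N -> ctr[0]=2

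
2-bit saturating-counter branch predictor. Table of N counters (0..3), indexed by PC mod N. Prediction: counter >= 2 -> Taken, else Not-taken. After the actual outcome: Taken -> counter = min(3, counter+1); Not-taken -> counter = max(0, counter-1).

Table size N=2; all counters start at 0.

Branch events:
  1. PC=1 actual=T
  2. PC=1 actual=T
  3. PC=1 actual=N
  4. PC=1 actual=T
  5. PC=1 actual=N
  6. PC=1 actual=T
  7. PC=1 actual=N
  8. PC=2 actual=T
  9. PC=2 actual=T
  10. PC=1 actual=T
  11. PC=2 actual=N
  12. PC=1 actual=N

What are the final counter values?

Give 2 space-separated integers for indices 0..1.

Answer: 1 1

Derivation:
Ev 1: PC=1 idx=1 pred=N actual=T -> ctr[1]=1
Ev 2: PC=1 idx=1 pred=N actual=T -> ctr[1]=2
Ev 3: PC=1 idx=1 pred=T actual=N -> ctr[1]=1
Ev 4: PC=1 idx=1 pred=N actual=T -> ctr[1]=2
Ev 5: PC=1 idx=1 pred=T actual=N -> ctr[1]=1
Ev 6: PC=1 idx=1 pred=N actual=T -> ctr[1]=2
Ev 7: PC=1 idx=1 pred=T actual=N -> ctr[1]=1
Ev 8: PC=2 idx=0 pred=N actual=T -> ctr[0]=1
Ev 9: PC=2 idx=0 pred=N actual=T -> ctr[0]=2
Ev 10: PC=1 idx=1 pred=N actual=T -> ctr[1]=2
Ev 11: PC=2 idx=0 pred=T actual=N -> ctr[0]=1
Ev 12: PC=1 idx=1 pred=T actual=N -> ctr[1]=1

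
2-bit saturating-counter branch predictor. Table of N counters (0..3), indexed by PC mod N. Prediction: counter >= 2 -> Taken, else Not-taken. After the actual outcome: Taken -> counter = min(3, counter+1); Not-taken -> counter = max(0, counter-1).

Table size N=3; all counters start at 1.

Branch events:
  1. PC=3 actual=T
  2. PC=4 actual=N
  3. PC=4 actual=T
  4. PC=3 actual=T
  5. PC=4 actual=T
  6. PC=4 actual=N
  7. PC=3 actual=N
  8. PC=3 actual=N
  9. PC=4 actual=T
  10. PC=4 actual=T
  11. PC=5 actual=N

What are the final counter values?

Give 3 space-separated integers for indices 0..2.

Ev 1: PC=3 idx=0 pred=N actual=T -> ctr[0]=2
Ev 2: PC=4 idx=1 pred=N actual=N -> ctr[1]=0
Ev 3: PC=4 idx=1 pred=N actual=T -> ctr[1]=1
Ev 4: PC=3 idx=0 pred=T actual=T -> ctr[0]=3
Ev 5: PC=4 idx=1 pred=N actual=T -> ctr[1]=2
Ev 6: PC=4 idx=1 pred=T actual=N -> ctr[1]=1
Ev 7: PC=3 idx=0 pred=T actual=N -> ctr[0]=2
Ev 8: PC=3 idx=0 pred=T actual=N -> ctr[0]=1
Ev 9: PC=4 idx=1 pred=N actual=T -> ctr[1]=2
Ev 10: PC=4 idx=1 pred=T actual=T -> ctr[1]=3
Ev 11: PC=5 idx=2 pred=N actual=N -> ctr[2]=0

Answer: 1 3 0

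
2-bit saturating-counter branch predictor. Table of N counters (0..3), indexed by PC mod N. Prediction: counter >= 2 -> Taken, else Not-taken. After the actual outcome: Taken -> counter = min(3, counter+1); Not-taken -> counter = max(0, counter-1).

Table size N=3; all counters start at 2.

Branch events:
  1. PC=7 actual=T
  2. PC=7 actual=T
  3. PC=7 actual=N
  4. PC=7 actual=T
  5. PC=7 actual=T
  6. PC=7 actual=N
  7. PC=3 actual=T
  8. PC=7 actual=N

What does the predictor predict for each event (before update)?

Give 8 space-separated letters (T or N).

Answer: T T T T T T T T

Derivation:
Ev 1: PC=7 idx=1 pred=T actual=T -> ctr[1]=3
Ev 2: PC=7 idx=1 pred=T actual=T -> ctr[1]=3
Ev 3: PC=7 idx=1 pred=T actual=N -> ctr[1]=2
Ev 4: PC=7 idx=1 pred=T actual=T -> ctr[1]=3
Ev 5: PC=7 idx=1 pred=T actual=T -> ctr[1]=3
Ev 6: PC=7 idx=1 pred=T actual=N -> ctr[1]=2
Ev 7: PC=3 idx=0 pred=T actual=T -> ctr[0]=3
Ev 8: PC=7 idx=1 pred=T actual=N -> ctr[1]=1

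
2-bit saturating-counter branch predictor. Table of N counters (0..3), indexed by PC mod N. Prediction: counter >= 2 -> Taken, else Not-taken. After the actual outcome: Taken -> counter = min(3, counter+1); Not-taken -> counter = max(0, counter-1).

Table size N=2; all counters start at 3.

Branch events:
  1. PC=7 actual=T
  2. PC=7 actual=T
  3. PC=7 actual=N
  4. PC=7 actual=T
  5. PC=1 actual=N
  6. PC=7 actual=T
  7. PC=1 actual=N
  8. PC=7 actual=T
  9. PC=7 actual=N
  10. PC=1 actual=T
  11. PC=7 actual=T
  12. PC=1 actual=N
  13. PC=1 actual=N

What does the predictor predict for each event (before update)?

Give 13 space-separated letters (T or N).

Ev 1: PC=7 idx=1 pred=T actual=T -> ctr[1]=3
Ev 2: PC=7 idx=1 pred=T actual=T -> ctr[1]=3
Ev 3: PC=7 idx=1 pred=T actual=N -> ctr[1]=2
Ev 4: PC=7 idx=1 pred=T actual=T -> ctr[1]=3
Ev 5: PC=1 idx=1 pred=T actual=N -> ctr[1]=2
Ev 6: PC=7 idx=1 pred=T actual=T -> ctr[1]=3
Ev 7: PC=1 idx=1 pred=T actual=N -> ctr[1]=2
Ev 8: PC=7 idx=1 pred=T actual=T -> ctr[1]=3
Ev 9: PC=7 idx=1 pred=T actual=N -> ctr[1]=2
Ev 10: PC=1 idx=1 pred=T actual=T -> ctr[1]=3
Ev 11: PC=7 idx=1 pred=T actual=T -> ctr[1]=3
Ev 12: PC=1 idx=1 pred=T actual=N -> ctr[1]=2
Ev 13: PC=1 idx=1 pred=T actual=N -> ctr[1]=1

Answer: T T T T T T T T T T T T T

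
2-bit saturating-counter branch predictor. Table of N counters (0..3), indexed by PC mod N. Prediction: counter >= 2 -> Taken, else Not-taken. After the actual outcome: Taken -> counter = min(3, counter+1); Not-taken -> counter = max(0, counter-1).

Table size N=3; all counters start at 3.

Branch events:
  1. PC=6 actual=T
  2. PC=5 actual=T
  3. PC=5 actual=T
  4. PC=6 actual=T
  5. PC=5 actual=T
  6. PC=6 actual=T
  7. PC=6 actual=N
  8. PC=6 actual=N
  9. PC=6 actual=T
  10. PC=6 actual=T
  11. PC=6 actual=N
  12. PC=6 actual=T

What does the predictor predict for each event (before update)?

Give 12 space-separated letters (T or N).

Answer: T T T T T T T T N T T T

Derivation:
Ev 1: PC=6 idx=0 pred=T actual=T -> ctr[0]=3
Ev 2: PC=5 idx=2 pred=T actual=T -> ctr[2]=3
Ev 3: PC=5 idx=2 pred=T actual=T -> ctr[2]=3
Ev 4: PC=6 idx=0 pred=T actual=T -> ctr[0]=3
Ev 5: PC=5 idx=2 pred=T actual=T -> ctr[2]=3
Ev 6: PC=6 idx=0 pred=T actual=T -> ctr[0]=3
Ev 7: PC=6 idx=0 pred=T actual=N -> ctr[0]=2
Ev 8: PC=6 idx=0 pred=T actual=N -> ctr[0]=1
Ev 9: PC=6 idx=0 pred=N actual=T -> ctr[0]=2
Ev 10: PC=6 idx=0 pred=T actual=T -> ctr[0]=3
Ev 11: PC=6 idx=0 pred=T actual=N -> ctr[0]=2
Ev 12: PC=6 idx=0 pred=T actual=T -> ctr[0]=3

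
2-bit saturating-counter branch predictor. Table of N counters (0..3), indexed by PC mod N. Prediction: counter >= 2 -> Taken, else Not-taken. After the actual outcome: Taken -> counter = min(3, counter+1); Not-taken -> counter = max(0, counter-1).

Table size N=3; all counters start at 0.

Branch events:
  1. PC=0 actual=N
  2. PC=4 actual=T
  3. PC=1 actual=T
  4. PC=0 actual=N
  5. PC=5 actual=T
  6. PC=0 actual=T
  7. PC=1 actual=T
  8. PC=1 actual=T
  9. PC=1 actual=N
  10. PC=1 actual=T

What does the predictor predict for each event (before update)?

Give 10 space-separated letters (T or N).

Answer: N N N N N N T T T T

Derivation:
Ev 1: PC=0 idx=0 pred=N actual=N -> ctr[0]=0
Ev 2: PC=4 idx=1 pred=N actual=T -> ctr[1]=1
Ev 3: PC=1 idx=1 pred=N actual=T -> ctr[1]=2
Ev 4: PC=0 idx=0 pred=N actual=N -> ctr[0]=0
Ev 5: PC=5 idx=2 pred=N actual=T -> ctr[2]=1
Ev 6: PC=0 idx=0 pred=N actual=T -> ctr[0]=1
Ev 7: PC=1 idx=1 pred=T actual=T -> ctr[1]=3
Ev 8: PC=1 idx=1 pred=T actual=T -> ctr[1]=3
Ev 9: PC=1 idx=1 pred=T actual=N -> ctr[1]=2
Ev 10: PC=1 idx=1 pred=T actual=T -> ctr[1]=3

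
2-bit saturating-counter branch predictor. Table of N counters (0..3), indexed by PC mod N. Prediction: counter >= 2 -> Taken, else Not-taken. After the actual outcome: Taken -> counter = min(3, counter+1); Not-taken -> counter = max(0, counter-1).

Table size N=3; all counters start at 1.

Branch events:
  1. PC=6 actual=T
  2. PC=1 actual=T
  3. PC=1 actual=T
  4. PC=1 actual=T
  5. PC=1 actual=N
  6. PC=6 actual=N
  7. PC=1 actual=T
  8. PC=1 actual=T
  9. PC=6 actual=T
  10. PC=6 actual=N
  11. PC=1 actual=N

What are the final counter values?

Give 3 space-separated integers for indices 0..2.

Ev 1: PC=6 idx=0 pred=N actual=T -> ctr[0]=2
Ev 2: PC=1 idx=1 pred=N actual=T -> ctr[1]=2
Ev 3: PC=1 idx=1 pred=T actual=T -> ctr[1]=3
Ev 4: PC=1 idx=1 pred=T actual=T -> ctr[1]=3
Ev 5: PC=1 idx=1 pred=T actual=N -> ctr[1]=2
Ev 6: PC=6 idx=0 pred=T actual=N -> ctr[0]=1
Ev 7: PC=1 idx=1 pred=T actual=T -> ctr[1]=3
Ev 8: PC=1 idx=1 pred=T actual=T -> ctr[1]=3
Ev 9: PC=6 idx=0 pred=N actual=T -> ctr[0]=2
Ev 10: PC=6 idx=0 pred=T actual=N -> ctr[0]=1
Ev 11: PC=1 idx=1 pred=T actual=N -> ctr[1]=2

Answer: 1 2 1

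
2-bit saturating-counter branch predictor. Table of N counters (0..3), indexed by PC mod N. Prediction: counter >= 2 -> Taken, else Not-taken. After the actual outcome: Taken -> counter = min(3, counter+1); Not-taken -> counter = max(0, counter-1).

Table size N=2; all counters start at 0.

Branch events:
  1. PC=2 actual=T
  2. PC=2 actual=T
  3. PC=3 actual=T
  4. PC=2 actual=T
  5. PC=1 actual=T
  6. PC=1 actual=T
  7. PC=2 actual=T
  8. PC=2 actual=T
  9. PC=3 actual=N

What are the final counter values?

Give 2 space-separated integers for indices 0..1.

Ev 1: PC=2 idx=0 pred=N actual=T -> ctr[0]=1
Ev 2: PC=2 idx=0 pred=N actual=T -> ctr[0]=2
Ev 3: PC=3 idx=1 pred=N actual=T -> ctr[1]=1
Ev 4: PC=2 idx=0 pred=T actual=T -> ctr[0]=3
Ev 5: PC=1 idx=1 pred=N actual=T -> ctr[1]=2
Ev 6: PC=1 idx=1 pred=T actual=T -> ctr[1]=3
Ev 7: PC=2 idx=0 pred=T actual=T -> ctr[0]=3
Ev 8: PC=2 idx=0 pred=T actual=T -> ctr[0]=3
Ev 9: PC=3 idx=1 pred=T actual=N -> ctr[1]=2

Answer: 3 2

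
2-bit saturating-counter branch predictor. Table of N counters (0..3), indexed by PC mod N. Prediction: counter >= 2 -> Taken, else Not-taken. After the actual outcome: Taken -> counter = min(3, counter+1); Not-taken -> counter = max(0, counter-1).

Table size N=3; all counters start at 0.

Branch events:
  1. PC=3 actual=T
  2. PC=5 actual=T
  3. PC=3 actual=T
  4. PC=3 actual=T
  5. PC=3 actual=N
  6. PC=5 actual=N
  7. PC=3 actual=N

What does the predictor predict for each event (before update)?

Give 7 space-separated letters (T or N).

Answer: N N N T T N T

Derivation:
Ev 1: PC=3 idx=0 pred=N actual=T -> ctr[0]=1
Ev 2: PC=5 idx=2 pred=N actual=T -> ctr[2]=1
Ev 3: PC=3 idx=0 pred=N actual=T -> ctr[0]=2
Ev 4: PC=3 idx=0 pred=T actual=T -> ctr[0]=3
Ev 5: PC=3 idx=0 pred=T actual=N -> ctr[0]=2
Ev 6: PC=5 idx=2 pred=N actual=N -> ctr[2]=0
Ev 7: PC=3 idx=0 pred=T actual=N -> ctr[0]=1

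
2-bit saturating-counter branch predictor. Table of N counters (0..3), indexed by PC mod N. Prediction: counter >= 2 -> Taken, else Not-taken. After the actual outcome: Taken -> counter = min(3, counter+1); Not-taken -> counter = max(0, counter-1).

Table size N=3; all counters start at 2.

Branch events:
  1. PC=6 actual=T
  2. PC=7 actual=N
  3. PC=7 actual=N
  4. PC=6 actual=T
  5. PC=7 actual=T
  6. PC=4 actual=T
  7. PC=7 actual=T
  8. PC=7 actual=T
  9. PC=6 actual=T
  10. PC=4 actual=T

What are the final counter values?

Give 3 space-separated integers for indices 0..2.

Answer: 3 3 2

Derivation:
Ev 1: PC=6 idx=0 pred=T actual=T -> ctr[0]=3
Ev 2: PC=7 idx=1 pred=T actual=N -> ctr[1]=1
Ev 3: PC=7 idx=1 pred=N actual=N -> ctr[1]=0
Ev 4: PC=6 idx=0 pred=T actual=T -> ctr[0]=3
Ev 5: PC=7 idx=1 pred=N actual=T -> ctr[1]=1
Ev 6: PC=4 idx=1 pred=N actual=T -> ctr[1]=2
Ev 7: PC=7 idx=1 pred=T actual=T -> ctr[1]=3
Ev 8: PC=7 idx=1 pred=T actual=T -> ctr[1]=3
Ev 9: PC=6 idx=0 pred=T actual=T -> ctr[0]=3
Ev 10: PC=4 idx=1 pred=T actual=T -> ctr[1]=3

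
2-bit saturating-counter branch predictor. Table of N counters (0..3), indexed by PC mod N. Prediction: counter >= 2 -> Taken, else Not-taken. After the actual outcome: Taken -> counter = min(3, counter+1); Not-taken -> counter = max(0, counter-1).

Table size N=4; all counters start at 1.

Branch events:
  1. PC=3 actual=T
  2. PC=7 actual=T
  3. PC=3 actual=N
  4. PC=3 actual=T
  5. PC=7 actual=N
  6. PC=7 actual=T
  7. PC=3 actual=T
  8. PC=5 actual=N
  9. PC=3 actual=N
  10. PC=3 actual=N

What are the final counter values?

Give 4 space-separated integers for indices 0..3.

Ev 1: PC=3 idx=3 pred=N actual=T -> ctr[3]=2
Ev 2: PC=7 idx=3 pred=T actual=T -> ctr[3]=3
Ev 3: PC=3 idx=3 pred=T actual=N -> ctr[3]=2
Ev 4: PC=3 idx=3 pred=T actual=T -> ctr[3]=3
Ev 5: PC=7 idx=3 pred=T actual=N -> ctr[3]=2
Ev 6: PC=7 idx=3 pred=T actual=T -> ctr[3]=3
Ev 7: PC=3 idx=3 pred=T actual=T -> ctr[3]=3
Ev 8: PC=5 idx=1 pred=N actual=N -> ctr[1]=0
Ev 9: PC=3 idx=3 pred=T actual=N -> ctr[3]=2
Ev 10: PC=3 idx=3 pred=T actual=N -> ctr[3]=1

Answer: 1 0 1 1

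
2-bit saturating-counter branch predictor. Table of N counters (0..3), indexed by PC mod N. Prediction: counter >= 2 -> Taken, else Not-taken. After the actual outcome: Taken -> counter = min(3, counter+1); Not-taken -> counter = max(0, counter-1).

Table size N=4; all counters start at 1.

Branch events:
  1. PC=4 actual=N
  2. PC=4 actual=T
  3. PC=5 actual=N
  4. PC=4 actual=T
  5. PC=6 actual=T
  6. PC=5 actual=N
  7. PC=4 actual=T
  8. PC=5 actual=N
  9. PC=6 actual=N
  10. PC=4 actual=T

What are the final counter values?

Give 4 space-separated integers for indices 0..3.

Answer: 3 0 1 1

Derivation:
Ev 1: PC=4 idx=0 pred=N actual=N -> ctr[0]=0
Ev 2: PC=4 idx=0 pred=N actual=T -> ctr[0]=1
Ev 3: PC=5 idx=1 pred=N actual=N -> ctr[1]=0
Ev 4: PC=4 idx=0 pred=N actual=T -> ctr[0]=2
Ev 5: PC=6 idx=2 pred=N actual=T -> ctr[2]=2
Ev 6: PC=5 idx=1 pred=N actual=N -> ctr[1]=0
Ev 7: PC=4 idx=0 pred=T actual=T -> ctr[0]=3
Ev 8: PC=5 idx=1 pred=N actual=N -> ctr[1]=0
Ev 9: PC=6 idx=2 pred=T actual=N -> ctr[2]=1
Ev 10: PC=4 idx=0 pred=T actual=T -> ctr[0]=3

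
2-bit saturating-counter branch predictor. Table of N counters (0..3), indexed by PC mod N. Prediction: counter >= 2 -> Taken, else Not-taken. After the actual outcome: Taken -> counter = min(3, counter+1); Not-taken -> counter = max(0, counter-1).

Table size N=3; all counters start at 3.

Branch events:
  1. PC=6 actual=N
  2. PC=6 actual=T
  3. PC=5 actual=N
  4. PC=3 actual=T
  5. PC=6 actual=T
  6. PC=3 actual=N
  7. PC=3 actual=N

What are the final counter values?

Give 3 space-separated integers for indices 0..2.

Ev 1: PC=6 idx=0 pred=T actual=N -> ctr[0]=2
Ev 2: PC=6 idx=0 pred=T actual=T -> ctr[0]=3
Ev 3: PC=5 idx=2 pred=T actual=N -> ctr[2]=2
Ev 4: PC=3 idx=0 pred=T actual=T -> ctr[0]=3
Ev 5: PC=6 idx=0 pred=T actual=T -> ctr[0]=3
Ev 6: PC=3 idx=0 pred=T actual=N -> ctr[0]=2
Ev 7: PC=3 idx=0 pred=T actual=N -> ctr[0]=1

Answer: 1 3 2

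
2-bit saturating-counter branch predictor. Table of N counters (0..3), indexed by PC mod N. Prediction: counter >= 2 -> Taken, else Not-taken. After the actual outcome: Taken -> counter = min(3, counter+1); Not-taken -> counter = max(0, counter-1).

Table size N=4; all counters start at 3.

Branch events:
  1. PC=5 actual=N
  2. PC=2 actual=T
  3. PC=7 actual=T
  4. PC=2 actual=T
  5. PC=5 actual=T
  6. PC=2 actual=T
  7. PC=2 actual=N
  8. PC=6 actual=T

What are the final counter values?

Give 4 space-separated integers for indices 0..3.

Answer: 3 3 3 3

Derivation:
Ev 1: PC=5 idx=1 pred=T actual=N -> ctr[1]=2
Ev 2: PC=2 idx=2 pred=T actual=T -> ctr[2]=3
Ev 3: PC=7 idx=3 pred=T actual=T -> ctr[3]=3
Ev 4: PC=2 idx=2 pred=T actual=T -> ctr[2]=3
Ev 5: PC=5 idx=1 pred=T actual=T -> ctr[1]=3
Ev 6: PC=2 idx=2 pred=T actual=T -> ctr[2]=3
Ev 7: PC=2 idx=2 pred=T actual=N -> ctr[2]=2
Ev 8: PC=6 idx=2 pred=T actual=T -> ctr[2]=3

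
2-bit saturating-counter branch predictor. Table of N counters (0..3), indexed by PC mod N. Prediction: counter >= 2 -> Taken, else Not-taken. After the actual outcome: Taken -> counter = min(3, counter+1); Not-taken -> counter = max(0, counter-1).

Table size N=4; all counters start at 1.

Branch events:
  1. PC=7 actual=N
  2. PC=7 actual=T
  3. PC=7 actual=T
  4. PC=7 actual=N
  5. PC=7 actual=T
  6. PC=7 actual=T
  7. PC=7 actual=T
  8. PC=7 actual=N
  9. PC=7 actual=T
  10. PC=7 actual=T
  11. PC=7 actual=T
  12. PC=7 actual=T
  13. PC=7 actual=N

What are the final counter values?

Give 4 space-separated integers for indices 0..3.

Ev 1: PC=7 idx=3 pred=N actual=N -> ctr[3]=0
Ev 2: PC=7 idx=3 pred=N actual=T -> ctr[3]=1
Ev 3: PC=7 idx=3 pred=N actual=T -> ctr[3]=2
Ev 4: PC=7 idx=3 pred=T actual=N -> ctr[3]=1
Ev 5: PC=7 idx=3 pred=N actual=T -> ctr[3]=2
Ev 6: PC=7 idx=3 pred=T actual=T -> ctr[3]=3
Ev 7: PC=7 idx=3 pred=T actual=T -> ctr[3]=3
Ev 8: PC=7 idx=3 pred=T actual=N -> ctr[3]=2
Ev 9: PC=7 idx=3 pred=T actual=T -> ctr[3]=3
Ev 10: PC=7 idx=3 pred=T actual=T -> ctr[3]=3
Ev 11: PC=7 idx=3 pred=T actual=T -> ctr[3]=3
Ev 12: PC=7 idx=3 pred=T actual=T -> ctr[3]=3
Ev 13: PC=7 idx=3 pred=T actual=N -> ctr[3]=2

Answer: 1 1 1 2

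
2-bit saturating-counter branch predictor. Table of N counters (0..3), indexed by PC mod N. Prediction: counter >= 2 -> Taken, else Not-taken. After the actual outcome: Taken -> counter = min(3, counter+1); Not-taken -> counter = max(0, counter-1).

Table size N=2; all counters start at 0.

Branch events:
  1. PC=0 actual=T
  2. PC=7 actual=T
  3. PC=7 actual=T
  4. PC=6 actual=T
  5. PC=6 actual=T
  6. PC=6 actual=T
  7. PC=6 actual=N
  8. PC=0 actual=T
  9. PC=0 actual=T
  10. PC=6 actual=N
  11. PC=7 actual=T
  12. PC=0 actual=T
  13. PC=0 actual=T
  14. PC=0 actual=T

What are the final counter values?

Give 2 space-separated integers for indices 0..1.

Ev 1: PC=0 idx=0 pred=N actual=T -> ctr[0]=1
Ev 2: PC=7 idx=1 pred=N actual=T -> ctr[1]=1
Ev 3: PC=7 idx=1 pred=N actual=T -> ctr[1]=2
Ev 4: PC=6 idx=0 pred=N actual=T -> ctr[0]=2
Ev 5: PC=6 idx=0 pred=T actual=T -> ctr[0]=3
Ev 6: PC=6 idx=0 pred=T actual=T -> ctr[0]=3
Ev 7: PC=6 idx=0 pred=T actual=N -> ctr[0]=2
Ev 8: PC=0 idx=0 pred=T actual=T -> ctr[0]=3
Ev 9: PC=0 idx=0 pred=T actual=T -> ctr[0]=3
Ev 10: PC=6 idx=0 pred=T actual=N -> ctr[0]=2
Ev 11: PC=7 idx=1 pred=T actual=T -> ctr[1]=3
Ev 12: PC=0 idx=0 pred=T actual=T -> ctr[0]=3
Ev 13: PC=0 idx=0 pred=T actual=T -> ctr[0]=3
Ev 14: PC=0 idx=0 pred=T actual=T -> ctr[0]=3

Answer: 3 3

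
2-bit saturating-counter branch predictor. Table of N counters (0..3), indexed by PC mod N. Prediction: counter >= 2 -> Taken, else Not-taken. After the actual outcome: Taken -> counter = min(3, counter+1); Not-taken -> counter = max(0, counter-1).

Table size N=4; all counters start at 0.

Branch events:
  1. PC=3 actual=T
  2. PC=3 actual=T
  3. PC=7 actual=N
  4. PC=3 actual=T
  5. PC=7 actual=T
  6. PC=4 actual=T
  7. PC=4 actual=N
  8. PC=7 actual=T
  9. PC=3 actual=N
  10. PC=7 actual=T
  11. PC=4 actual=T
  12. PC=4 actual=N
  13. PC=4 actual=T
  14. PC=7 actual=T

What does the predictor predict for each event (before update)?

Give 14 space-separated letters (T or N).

Answer: N N T N T N N T T T N N N T

Derivation:
Ev 1: PC=3 idx=3 pred=N actual=T -> ctr[3]=1
Ev 2: PC=3 idx=3 pred=N actual=T -> ctr[3]=2
Ev 3: PC=7 idx=3 pred=T actual=N -> ctr[3]=1
Ev 4: PC=3 idx=3 pred=N actual=T -> ctr[3]=2
Ev 5: PC=7 idx=3 pred=T actual=T -> ctr[3]=3
Ev 6: PC=4 idx=0 pred=N actual=T -> ctr[0]=1
Ev 7: PC=4 idx=0 pred=N actual=N -> ctr[0]=0
Ev 8: PC=7 idx=3 pred=T actual=T -> ctr[3]=3
Ev 9: PC=3 idx=3 pred=T actual=N -> ctr[3]=2
Ev 10: PC=7 idx=3 pred=T actual=T -> ctr[3]=3
Ev 11: PC=4 idx=0 pred=N actual=T -> ctr[0]=1
Ev 12: PC=4 idx=0 pred=N actual=N -> ctr[0]=0
Ev 13: PC=4 idx=0 pred=N actual=T -> ctr[0]=1
Ev 14: PC=7 idx=3 pred=T actual=T -> ctr[3]=3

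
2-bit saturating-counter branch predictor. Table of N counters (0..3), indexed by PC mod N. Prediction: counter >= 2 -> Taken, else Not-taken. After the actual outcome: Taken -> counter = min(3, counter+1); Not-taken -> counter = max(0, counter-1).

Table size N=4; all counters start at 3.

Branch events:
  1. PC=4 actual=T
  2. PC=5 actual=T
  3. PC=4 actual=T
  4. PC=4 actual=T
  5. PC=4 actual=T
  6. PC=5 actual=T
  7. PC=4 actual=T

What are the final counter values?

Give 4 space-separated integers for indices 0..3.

Answer: 3 3 3 3

Derivation:
Ev 1: PC=4 idx=0 pred=T actual=T -> ctr[0]=3
Ev 2: PC=5 idx=1 pred=T actual=T -> ctr[1]=3
Ev 3: PC=4 idx=0 pred=T actual=T -> ctr[0]=3
Ev 4: PC=4 idx=0 pred=T actual=T -> ctr[0]=3
Ev 5: PC=4 idx=0 pred=T actual=T -> ctr[0]=3
Ev 6: PC=5 idx=1 pred=T actual=T -> ctr[1]=3
Ev 7: PC=4 idx=0 pred=T actual=T -> ctr[0]=3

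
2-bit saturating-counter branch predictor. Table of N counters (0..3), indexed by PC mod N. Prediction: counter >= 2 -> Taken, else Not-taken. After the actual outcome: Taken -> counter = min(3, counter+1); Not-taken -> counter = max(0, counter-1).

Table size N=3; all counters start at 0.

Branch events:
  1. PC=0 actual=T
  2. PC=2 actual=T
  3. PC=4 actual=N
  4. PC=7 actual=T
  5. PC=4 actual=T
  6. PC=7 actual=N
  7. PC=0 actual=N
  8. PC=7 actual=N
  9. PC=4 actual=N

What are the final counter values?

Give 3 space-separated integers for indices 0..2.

Ev 1: PC=0 idx=0 pred=N actual=T -> ctr[0]=1
Ev 2: PC=2 idx=2 pred=N actual=T -> ctr[2]=1
Ev 3: PC=4 idx=1 pred=N actual=N -> ctr[1]=0
Ev 4: PC=7 idx=1 pred=N actual=T -> ctr[1]=1
Ev 5: PC=4 idx=1 pred=N actual=T -> ctr[1]=2
Ev 6: PC=7 idx=1 pred=T actual=N -> ctr[1]=1
Ev 7: PC=0 idx=0 pred=N actual=N -> ctr[0]=0
Ev 8: PC=7 idx=1 pred=N actual=N -> ctr[1]=0
Ev 9: PC=4 idx=1 pred=N actual=N -> ctr[1]=0

Answer: 0 0 1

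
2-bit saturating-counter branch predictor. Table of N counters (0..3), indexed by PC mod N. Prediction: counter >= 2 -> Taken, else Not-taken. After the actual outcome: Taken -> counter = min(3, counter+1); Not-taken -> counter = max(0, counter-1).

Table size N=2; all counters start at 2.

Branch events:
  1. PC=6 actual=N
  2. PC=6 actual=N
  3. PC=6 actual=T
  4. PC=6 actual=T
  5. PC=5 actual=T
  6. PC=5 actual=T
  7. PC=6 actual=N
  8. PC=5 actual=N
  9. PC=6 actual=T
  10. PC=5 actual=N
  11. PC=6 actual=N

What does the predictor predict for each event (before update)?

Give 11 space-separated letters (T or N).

Ev 1: PC=6 idx=0 pred=T actual=N -> ctr[0]=1
Ev 2: PC=6 idx=0 pred=N actual=N -> ctr[0]=0
Ev 3: PC=6 idx=0 pred=N actual=T -> ctr[0]=1
Ev 4: PC=6 idx=0 pred=N actual=T -> ctr[0]=2
Ev 5: PC=5 idx=1 pred=T actual=T -> ctr[1]=3
Ev 6: PC=5 idx=1 pred=T actual=T -> ctr[1]=3
Ev 7: PC=6 idx=0 pred=T actual=N -> ctr[0]=1
Ev 8: PC=5 idx=1 pred=T actual=N -> ctr[1]=2
Ev 9: PC=6 idx=0 pred=N actual=T -> ctr[0]=2
Ev 10: PC=5 idx=1 pred=T actual=N -> ctr[1]=1
Ev 11: PC=6 idx=0 pred=T actual=N -> ctr[0]=1

Answer: T N N N T T T T N T T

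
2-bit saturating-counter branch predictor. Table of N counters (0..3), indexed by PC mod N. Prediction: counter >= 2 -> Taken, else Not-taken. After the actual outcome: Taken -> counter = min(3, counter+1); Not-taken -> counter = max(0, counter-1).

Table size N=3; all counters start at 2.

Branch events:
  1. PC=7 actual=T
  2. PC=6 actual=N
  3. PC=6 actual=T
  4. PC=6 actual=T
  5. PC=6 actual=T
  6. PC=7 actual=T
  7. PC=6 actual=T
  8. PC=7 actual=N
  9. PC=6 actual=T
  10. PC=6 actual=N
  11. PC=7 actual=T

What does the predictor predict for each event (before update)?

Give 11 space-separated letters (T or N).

Ev 1: PC=7 idx=1 pred=T actual=T -> ctr[1]=3
Ev 2: PC=6 idx=0 pred=T actual=N -> ctr[0]=1
Ev 3: PC=6 idx=0 pred=N actual=T -> ctr[0]=2
Ev 4: PC=6 idx=0 pred=T actual=T -> ctr[0]=3
Ev 5: PC=6 idx=0 pred=T actual=T -> ctr[0]=3
Ev 6: PC=7 idx=1 pred=T actual=T -> ctr[1]=3
Ev 7: PC=6 idx=0 pred=T actual=T -> ctr[0]=3
Ev 8: PC=7 idx=1 pred=T actual=N -> ctr[1]=2
Ev 9: PC=6 idx=0 pred=T actual=T -> ctr[0]=3
Ev 10: PC=6 idx=0 pred=T actual=N -> ctr[0]=2
Ev 11: PC=7 idx=1 pred=T actual=T -> ctr[1]=3

Answer: T T N T T T T T T T T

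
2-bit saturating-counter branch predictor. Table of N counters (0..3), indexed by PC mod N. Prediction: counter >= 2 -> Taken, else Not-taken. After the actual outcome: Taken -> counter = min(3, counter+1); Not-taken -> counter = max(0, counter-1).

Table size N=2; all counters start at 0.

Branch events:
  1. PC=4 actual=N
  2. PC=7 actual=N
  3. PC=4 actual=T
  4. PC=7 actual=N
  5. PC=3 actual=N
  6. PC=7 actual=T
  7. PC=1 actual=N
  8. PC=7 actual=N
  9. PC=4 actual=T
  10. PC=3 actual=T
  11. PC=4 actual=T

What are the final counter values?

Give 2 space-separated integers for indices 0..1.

Answer: 3 1

Derivation:
Ev 1: PC=4 idx=0 pred=N actual=N -> ctr[0]=0
Ev 2: PC=7 idx=1 pred=N actual=N -> ctr[1]=0
Ev 3: PC=4 idx=0 pred=N actual=T -> ctr[0]=1
Ev 4: PC=7 idx=1 pred=N actual=N -> ctr[1]=0
Ev 5: PC=3 idx=1 pred=N actual=N -> ctr[1]=0
Ev 6: PC=7 idx=1 pred=N actual=T -> ctr[1]=1
Ev 7: PC=1 idx=1 pred=N actual=N -> ctr[1]=0
Ev 8: PC=7 idx=1 pred=N actual=N -> ctr[1]=0
Ev 9: PC=4 idx=0 pred=N actual=T -> ctr[0]=2
Ev 10: PC=3 idx=1 pred=N actual=T -> ctr[1]=1
Ev 11: PC=4 idx=0 pred=T actual=T -> ctr[0]=3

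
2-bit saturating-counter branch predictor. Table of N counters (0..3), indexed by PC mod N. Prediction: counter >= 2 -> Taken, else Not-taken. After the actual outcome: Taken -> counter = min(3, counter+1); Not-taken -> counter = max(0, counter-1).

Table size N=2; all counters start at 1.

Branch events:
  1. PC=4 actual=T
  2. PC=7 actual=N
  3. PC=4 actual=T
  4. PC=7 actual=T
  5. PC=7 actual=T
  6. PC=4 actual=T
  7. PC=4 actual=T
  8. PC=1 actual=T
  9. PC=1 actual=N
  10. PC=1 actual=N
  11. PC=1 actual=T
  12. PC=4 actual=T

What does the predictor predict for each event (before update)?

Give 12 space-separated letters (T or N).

Ev 1: PC=4 idx=0 pred=N actual=T -> ctr[0]=2
Ev 2: PC=7 idx=1 pred=N actual=N -> ctr[1]=0
Ev 3: PC=4 idx=0 pred=T actual=T -> ctr[0]=3
Ev 4: PC=7 idx=1 pred=N actual=T -> ctr[1]=1
Ev 5: PC=7 idx=1 pred=N actual=T -> ctr[1]=2
Ev 6: PC=4 idx=0 pred=T actual=T -> ctr[0]=3
Ev 7: PC=4 idx=0 pred=T actual=T -> ctr[0]=3
Ev 8: PC=1 idx=1 pred=T actual=T -> ctr[1]=3
Ev 9: PC=1 idx=1 pred=T actual=N -> ctr[1]=2
Ev 10: PC=1 idx=1 pred=T actual=N -> ctr[1]=1
Ev 11: PC=1 idx=1 pred=N actual=T -> ctr[1]=2
Ev 12: PC=4 idx=0 pred=T actual=T -> ctr[0]=3

Answer: N N T N N T T T T T N T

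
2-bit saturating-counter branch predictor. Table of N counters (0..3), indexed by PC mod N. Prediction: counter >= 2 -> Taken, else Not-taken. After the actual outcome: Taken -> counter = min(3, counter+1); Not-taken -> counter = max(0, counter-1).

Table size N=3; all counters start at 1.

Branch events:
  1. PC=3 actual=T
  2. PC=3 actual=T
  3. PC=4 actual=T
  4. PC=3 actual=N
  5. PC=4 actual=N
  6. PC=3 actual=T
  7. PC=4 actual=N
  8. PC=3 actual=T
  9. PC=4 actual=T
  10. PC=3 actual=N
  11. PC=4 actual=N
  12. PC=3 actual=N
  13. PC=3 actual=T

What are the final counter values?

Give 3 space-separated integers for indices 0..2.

Ev 1: PC=3 idx=0 pred=N actual=T -> ctr[0]=2
Ev 2: PC=3 idx=0 pred=T actual=T -> ctr[0]=3
Ev 3: PC=4 idx=1 pred=N actual=T -> ctr[1]=2
Ev 4: PC=3 idx=0 pred=T actual=N -> ctr[0]=2
Ev 5: PC=4 idx=1 pred=T actual=N -> ctr[1]=1
Ev 6: PC=3 idx=0 pred=T actual=T -> ctr[0]=3
Ev 7: PC=4 idx=1 pred=N actual=N -> ctr[1]=0
Ev 8: PC=3 idx=0 pred=T actual=T -> ctr[0]=3
Ev 9: PC=4 idx=1 pred=N actual=T -> ctr[1]=1
Ev 10: PC=3 idx=0 pred=T actual=N -> ctr[0]=2
Ev 11: PC=4 idx=1 pred=N actual=N -> ctr[1]=0
Ev 12: PC=3 idx=0 pred=T actual=N -> ctr[0]=1
Ev 13: PC=3 idx=0 pred=N actual=T -> ctr[0]=2

Answer: 2 0 1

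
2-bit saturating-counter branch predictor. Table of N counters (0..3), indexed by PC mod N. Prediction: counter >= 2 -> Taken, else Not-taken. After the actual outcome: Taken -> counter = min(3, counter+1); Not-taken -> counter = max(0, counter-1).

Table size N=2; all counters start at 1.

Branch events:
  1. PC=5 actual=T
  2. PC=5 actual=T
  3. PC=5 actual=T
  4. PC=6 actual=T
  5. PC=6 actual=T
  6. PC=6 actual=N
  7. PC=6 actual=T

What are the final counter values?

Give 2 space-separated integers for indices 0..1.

Answer: 3 3

Derivation:
Ev 1: PC=5 idx=1 pred=N actual=T -> ctr[1]=2
Ev 2: PC=5 idx=1 pred=T actual=T -> ctr[1]=3
Ev 3: PC=5 idx=1 pred=T actual=T -> ctr[1]=3
Ev 4: PC=6 idx=0 pred=N actual=T -> ctr[0]=2
Ev 5: PC=6 idx=0 pred=T actual=T -> ctr[0]=3
Ev 6: PC=6 idx=0 pred=T actual=N -> ctr[0]=2
Ev 7: PC=6 idx=0 pred=T actual=T -> ctr[0]=3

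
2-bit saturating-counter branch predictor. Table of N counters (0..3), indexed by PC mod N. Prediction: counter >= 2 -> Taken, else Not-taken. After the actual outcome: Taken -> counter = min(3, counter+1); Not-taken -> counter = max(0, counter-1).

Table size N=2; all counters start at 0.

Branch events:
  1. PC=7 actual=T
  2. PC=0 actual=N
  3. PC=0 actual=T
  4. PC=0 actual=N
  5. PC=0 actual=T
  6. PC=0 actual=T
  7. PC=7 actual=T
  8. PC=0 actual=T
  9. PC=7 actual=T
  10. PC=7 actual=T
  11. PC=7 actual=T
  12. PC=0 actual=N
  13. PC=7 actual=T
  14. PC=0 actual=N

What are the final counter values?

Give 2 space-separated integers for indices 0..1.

Ev 1: PC=7 idx=1 pred=N actual=T -> ctr[1]=1
Ev 2: PC=0 idx=0 pred=N actual=N -> ctr[0]=0
Ev 3: PC=0 idx=0 pred=N actual=T -> ctr[0]=1
Ev 4: PC=0 idx=0 pred=N actual=N -> ctr[0]=0
Ev 5: PC=0 idx=0 pred=N actual=T -> ctr[0]=1
Ev 6: PC=0 idx=0 pred=N actual=T -> ctr[0]=2
Ev 7: PC=7 idx=1 pred=N actual=T -> ctr[1]=2
Ev 8: PC=0 idx=0 pred=T actual=T -> ctr[0]=3
Ev 9: PC=7 idx=1 pred=T actual=T -> ctr[1]=3
Ev 10: PC=7 idx=1 pred=T actual=T -> ctr[1]=3
Ev 11: PC=7 idx=1 pred=T actual=T -> ctr[1]=3
Ev 12: PC=0 idx=0 pred=T actual=N -> ctr[0]=2
Ev 13: PC=7 idx=1 pred=T actual=T -> ctr[1]=3
Ev 14: PC=0 idx=0 pred=T actual=N -> ctr[0]=1

Answer: 1 3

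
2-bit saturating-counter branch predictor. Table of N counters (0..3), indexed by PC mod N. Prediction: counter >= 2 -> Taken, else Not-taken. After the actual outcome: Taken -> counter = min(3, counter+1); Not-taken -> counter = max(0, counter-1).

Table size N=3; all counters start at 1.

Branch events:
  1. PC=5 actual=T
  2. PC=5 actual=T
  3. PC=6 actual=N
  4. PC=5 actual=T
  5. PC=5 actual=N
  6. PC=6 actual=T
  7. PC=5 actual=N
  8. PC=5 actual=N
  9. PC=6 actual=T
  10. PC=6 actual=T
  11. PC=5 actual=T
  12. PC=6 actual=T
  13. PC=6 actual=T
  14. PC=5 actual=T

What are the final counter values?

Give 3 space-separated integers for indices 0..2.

Answer: 3 1 2

Derivation:
Ev 1: PC=5 idx=2 pred=N actual=T -> ctr[2]=2
Ev 2: PC=5 idx=2 pred=T actual=T -> ctr[2]=3
Ev 3: PC=6 idx=0 pred=N actual=N -> ctr[0]=0
Ev 4: PC=5 idx=2 pred=T actual=T -> ctr[2]=3
Ev 5: PC=5 idx=2 pred=T actual=N -> ctr[2]=2
Ev 6: PC=6 idx=0 pred=N actual=T -> ctr[0]=1
Ev 7: PC=5 idx=2 pred=T actual=N -> ctr[2]=1
Ev 8: PC=5 idx=2 pred=N actual=N -> ctr[2]=0
Ev 9: PC=6 idx=0 pred=N actual=T -> ctr[0]=2
Ev 10: PC=6 idx=0 pred=T actual=T -> ctr[0]=3
Ev 11: PC=5 idx=2 pred=N actual=T -> ctr[2]=1
Ev 12: PC=6 idx=0 pred=T actual=T -> ctr[0]=3
Ev 13: PC=6 idx=0 pred=T actual=T -> ctr[0]=3
Ev 14: PC=5 idx=2 pred=N actual=T -> ctr[2]=2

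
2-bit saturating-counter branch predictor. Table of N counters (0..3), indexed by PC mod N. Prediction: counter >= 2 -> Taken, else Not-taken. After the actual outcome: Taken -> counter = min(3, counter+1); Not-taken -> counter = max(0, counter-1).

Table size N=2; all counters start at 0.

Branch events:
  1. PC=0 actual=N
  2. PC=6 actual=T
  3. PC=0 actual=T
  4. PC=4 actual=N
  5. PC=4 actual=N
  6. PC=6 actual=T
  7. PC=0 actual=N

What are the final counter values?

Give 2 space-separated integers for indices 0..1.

Ev 1: PC=0 idx=0 pred=N actual=N -> ctr[0]=0
Ev 2: PC=6 idx=0 pred=N actual=T -> ctr[0]=1
Ev 3: PC=0 idx=0 pred=N actual=T -> ctr[0]=2
Ev 4: PC=4 idx=0 pred=T actual=N -> ctr[0]=1
Ev 5: PC=4 idx=0 pred=N actual=N -> ctr[0]=0
Ev 6: PC=6 idx=0 pred=N actual=T -> ctr[0]=1
Ev 7: PC=0 idx=0 pred=N actual=N -> ctr[0]=0

Answer: 0 0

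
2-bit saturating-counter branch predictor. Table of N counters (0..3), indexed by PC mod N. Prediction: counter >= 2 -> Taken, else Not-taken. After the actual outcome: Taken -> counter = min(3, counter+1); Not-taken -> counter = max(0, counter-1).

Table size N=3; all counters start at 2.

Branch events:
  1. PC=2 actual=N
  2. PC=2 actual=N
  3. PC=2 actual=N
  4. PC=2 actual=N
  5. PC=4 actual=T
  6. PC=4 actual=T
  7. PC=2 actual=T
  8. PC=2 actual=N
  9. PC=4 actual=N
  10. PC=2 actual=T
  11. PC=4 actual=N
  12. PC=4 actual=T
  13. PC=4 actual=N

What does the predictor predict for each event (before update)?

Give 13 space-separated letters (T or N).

Ev 1: PC=2 idx=2 pred=T actual=N -> ctr[2]=1
Ev 2: PC=2 idx=2 pred=N actual=N -> ctr[2]=0
Ev 3: PC=2 idx=2 pred=N actual=N -> ctr[2]=0
Ev 4: PC=2 idx=2 pred=N actual=N -> ctr[2]=0
Ev 5: PC=4 idx=1 pred=T actual=T -> ctr[1]=3
Ev 6: PC=4 idx=1 pred=T actual=T -> ctr[1]=3
Ev 7: PC=2 idx=2 pred=N actual=T -> ctr[2]=1
Ev 8: PC=2 idx=2 pred=N actual=N -> ctr[2]=0
Ev 9: PC=4 idx=1 pred=T actual=N -> ctr[1]=2
Ev 10: PC=2 idx=2 pred=N actual=T -> ctr[2]=1
Ev 11: PC=4 idx=1 pred=T actual=N -> ctr[1]=1
Ev 12: PC=4 idx=1 pred=N actual=T -> ctr[1]=2
Ev 13: PC=4 idx=1 pred=T actual=N -> ctr[1]=1

Answer: T N N N T T N N T N T N T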